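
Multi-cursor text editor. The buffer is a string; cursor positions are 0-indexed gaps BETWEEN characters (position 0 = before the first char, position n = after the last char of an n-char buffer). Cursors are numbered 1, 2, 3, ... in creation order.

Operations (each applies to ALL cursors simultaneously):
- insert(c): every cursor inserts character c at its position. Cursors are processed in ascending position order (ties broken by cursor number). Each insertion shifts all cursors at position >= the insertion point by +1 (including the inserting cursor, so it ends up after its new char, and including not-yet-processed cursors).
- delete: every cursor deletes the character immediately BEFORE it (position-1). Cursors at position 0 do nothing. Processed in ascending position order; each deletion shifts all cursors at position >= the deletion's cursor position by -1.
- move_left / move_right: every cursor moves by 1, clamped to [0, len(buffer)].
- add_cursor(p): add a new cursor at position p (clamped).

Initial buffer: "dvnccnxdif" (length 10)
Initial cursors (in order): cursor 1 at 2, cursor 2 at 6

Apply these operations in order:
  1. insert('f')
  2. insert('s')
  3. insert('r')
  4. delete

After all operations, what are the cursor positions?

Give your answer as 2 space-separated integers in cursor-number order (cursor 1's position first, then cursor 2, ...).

After op 1 (insert('f')): buffer="dvfnccnfxdif" (len 12), cursors c1@3 c2@8, authorship ..1....2....
After op 2 (insert('s')): buffer="dvfsnccnfsxdif" (len 14), cursors c1@4 c2@10, authorship ..11....22....
After op 3 (insert('r')): buffer="dvfsrnccnfsrxdif" (len 16), cursors c1@5 c2@12, authorship ..111....222....
After op 4 (delete): buffer="dvfsnccnfsxdif" (len 14), cursors c1@4 c2@10, authorship ..11....22....

Answer: 4 10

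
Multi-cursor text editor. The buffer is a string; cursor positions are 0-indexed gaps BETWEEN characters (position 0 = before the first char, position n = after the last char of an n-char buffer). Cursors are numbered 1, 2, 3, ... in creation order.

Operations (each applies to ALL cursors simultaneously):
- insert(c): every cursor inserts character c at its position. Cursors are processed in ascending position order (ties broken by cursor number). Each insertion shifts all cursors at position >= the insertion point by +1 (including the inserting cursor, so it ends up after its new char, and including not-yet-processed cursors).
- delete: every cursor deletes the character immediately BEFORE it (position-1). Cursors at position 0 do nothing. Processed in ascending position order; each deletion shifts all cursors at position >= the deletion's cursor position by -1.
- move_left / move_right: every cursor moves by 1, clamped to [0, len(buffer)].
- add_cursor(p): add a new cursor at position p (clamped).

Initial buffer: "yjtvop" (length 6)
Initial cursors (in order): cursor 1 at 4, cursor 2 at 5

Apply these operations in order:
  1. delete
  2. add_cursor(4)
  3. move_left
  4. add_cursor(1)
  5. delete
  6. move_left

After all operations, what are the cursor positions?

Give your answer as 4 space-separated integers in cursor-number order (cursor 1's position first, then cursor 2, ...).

Answer: 0 0 0 0

Derivation:
After op 1 (delete): buffer="yjtp" (len 4), cursors c1@3 c2@3, authorship ....
After op 2 (add_cursor(4)): buffer="yjtp" (len 4), cursors c1@3 c2@3 c3@4, authorship ....
After op 3 (move_left): buffer="yjtp" (len 4), cursors c1@2 c2@2 c3@3, authorship ....
After op 4 (add_cursor(1)): buffer="yjtp" (len 4), cursors c4@1 c1@2 c2@2 c3@3, authorship ....
After op 5 (delete): buffer="p" (len 1), cursors c1@0 c2@0 c3@0 c4@0, authorship .
After op 6 (move_left): buffer="p" (len 1), cursors c1@0 c2@0 c3@0 c4@0, authorship .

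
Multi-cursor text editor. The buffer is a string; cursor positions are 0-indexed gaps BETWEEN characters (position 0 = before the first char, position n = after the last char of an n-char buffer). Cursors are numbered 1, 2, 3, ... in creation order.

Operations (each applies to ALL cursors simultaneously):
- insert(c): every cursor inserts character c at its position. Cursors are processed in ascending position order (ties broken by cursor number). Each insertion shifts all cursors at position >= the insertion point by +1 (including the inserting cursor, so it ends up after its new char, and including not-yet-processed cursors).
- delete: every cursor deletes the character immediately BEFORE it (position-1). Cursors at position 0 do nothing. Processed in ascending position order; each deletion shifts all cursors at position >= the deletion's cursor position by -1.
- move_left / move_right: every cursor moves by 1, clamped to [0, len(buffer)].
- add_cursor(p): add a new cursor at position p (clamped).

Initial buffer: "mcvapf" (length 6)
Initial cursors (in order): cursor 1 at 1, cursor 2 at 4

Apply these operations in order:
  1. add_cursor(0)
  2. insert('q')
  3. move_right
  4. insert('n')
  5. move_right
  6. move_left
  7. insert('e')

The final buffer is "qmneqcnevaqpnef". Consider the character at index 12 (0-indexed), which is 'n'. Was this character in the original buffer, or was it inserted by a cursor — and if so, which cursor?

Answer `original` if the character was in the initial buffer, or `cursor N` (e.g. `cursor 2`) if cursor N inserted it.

After op 1 (add_cursor(0)): buffer="mcvapf" (len 6), cursors c3@0 c1@1 c2@4, authorship ......
After op 2 (insert('q')): buffer="qmqcvaqpf" (len 9), cursors c3@1 c1@3 c2@7, authorship 3.1...2..
After op 3 (move_right): buffer="qmqcvaqpf" (len 9), cursors c3@2 c1@4 c2@8, authorship 3.1...2..
After op 4 (insert('n')): buffer="qmnqcnvaqpnf" (len 12), cursors c3@3 c1@6 c2@11, authorship 3.31.1..2.2.
After op 5 (move_right): buffer="qmnqcnvaqpnf" (len 12), cursors c3@4 c1@7 c2@12, authorship 3.31.1..2.2.
After op 6 (move_left): buffer="qmnqcnvaqpnf" (len 12), cursors c3@3 c1@6 c2@11, authorship 3.31.1..2.2.
After op 7 (insert('e')): buffer="qmneqcnevaqpnef" (len 15), cursors c3@4 c1@8 c2@14, authorship 3.331.11..2.22.
Authorship (.=original, N=cursor N): 3 . 3 3 1 . 1 1 . . 2 . 2 2 .
Index 12: author = 2

Answer: cursor 2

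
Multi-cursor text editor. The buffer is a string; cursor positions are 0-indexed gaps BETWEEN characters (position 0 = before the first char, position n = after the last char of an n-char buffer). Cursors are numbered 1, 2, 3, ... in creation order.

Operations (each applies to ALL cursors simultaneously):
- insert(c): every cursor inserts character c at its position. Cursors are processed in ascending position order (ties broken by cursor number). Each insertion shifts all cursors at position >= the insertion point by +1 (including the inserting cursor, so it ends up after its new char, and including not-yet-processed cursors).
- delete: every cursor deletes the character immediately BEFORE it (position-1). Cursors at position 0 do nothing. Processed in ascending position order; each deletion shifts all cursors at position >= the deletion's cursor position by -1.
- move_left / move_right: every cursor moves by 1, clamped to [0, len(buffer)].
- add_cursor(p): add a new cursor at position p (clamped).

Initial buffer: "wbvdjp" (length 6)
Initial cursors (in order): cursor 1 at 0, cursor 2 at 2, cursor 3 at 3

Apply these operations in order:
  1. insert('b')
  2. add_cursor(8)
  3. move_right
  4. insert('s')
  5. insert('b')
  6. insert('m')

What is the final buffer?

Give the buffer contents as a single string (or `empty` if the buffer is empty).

After op 1 (insert('b')): buffer="bwbbvbdjp" (len 9), cursors c1@1 c2@4 c3@6, authorship 1..2.3...
After op 2 (add_cursor(8)): buffer="bwbbvbdjp" (len 9), cursors c1@1 c2@4 c3@6 c4@8, authorship 1..2.3...
After op 3 (move_right): buffer="bwbbvbdjp" (len 9), cursors c1@2 c2@5 c3@7 c4@9, authorship 1..2.3...
After op 4 (insert('s')): buffer="bwsbbvsbdsjps" (len 13), cursors c1@3 c2@7 c3@10 c4@13, authorship 1.1.2.23.3..4
After op 5 (insert('b')): buffer="bwsbbbvsbbdsbjpsb" (len 17), cursors c1@4 c2@9 c3@13 c4@17, authorship 1.11.2.223.33..44
After op 6 (insert('m')): buffer="bwsbmbbvsbmbdsbmjpsbm" (len 21), cursors c1@5 c2@11 c3@16 c4@21, authorship 1.111.2.2223.333..444

Answer: bwsbmbbvsbmbdsbmjpsbm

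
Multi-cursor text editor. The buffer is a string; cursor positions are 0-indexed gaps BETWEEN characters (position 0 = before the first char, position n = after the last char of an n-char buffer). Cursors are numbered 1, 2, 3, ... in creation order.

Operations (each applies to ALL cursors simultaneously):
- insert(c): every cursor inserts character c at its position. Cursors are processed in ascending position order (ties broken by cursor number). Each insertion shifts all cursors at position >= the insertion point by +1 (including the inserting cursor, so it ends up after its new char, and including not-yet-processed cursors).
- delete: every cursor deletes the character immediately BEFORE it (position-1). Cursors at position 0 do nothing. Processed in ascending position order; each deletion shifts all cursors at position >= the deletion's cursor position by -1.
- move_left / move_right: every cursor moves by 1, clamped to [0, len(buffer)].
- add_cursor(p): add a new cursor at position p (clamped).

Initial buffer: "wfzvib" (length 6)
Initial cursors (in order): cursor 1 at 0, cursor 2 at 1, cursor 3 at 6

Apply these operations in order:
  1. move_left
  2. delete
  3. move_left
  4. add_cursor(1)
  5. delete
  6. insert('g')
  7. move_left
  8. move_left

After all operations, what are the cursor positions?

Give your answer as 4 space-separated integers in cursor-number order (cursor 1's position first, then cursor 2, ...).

After op 1 (move_left): buffer="wfzvib" (len 6), cursors c1@0 c2@0 c3@5, authorship ......
After op 2 (delete): buffer="wfzvb" (len 5), cursors c1@0 c2@0 c3@4, authorship .....
After op 3 (move_left): buffer="wfzvb" (len 5), cursors c1@0 c2@0 c3@3, authorship .....
After op 4 (add_cursor(1)): buffer="wfzvb" (len 5), cursors c1@0 c2@0 c4@1 c3@3, authorship .....
After op 5 (delete): buffer="fvb" (len 3), cursors c1@0 c2@0 c4@0 c3@1, authorship ...
After op 6 (insert('g')): buffer="gggfgvb" (len 7), cursors c1@3 c2@3 c4@3 c3@5, authorship 124.3..
After op 7 (move_left): buffer="gggfgvb" (len 7), cursors c1@2 c2@2 c4@2 c3@4, authorship 124.3..
After op 8 (move_left): buffer="gggfgvb" (len 7), cursors c1@1 c2@1 c4@1 c3@3, authorship 124.3..

Answer: 1 1 3 1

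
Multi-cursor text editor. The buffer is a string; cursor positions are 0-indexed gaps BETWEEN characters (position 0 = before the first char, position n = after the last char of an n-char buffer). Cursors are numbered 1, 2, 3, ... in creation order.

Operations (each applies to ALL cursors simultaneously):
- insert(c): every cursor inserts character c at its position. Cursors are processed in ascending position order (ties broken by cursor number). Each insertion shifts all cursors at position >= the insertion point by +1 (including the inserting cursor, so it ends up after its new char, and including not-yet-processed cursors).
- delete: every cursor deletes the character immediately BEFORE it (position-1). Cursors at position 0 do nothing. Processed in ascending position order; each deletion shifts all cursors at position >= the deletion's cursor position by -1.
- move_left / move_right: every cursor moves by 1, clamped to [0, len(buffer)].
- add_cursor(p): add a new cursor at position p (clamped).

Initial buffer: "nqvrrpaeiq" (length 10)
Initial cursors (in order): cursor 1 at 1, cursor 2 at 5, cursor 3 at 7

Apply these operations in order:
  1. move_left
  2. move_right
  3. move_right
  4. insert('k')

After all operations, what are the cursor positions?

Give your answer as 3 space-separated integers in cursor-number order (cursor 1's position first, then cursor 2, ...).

After op 1 (move_left): buffer="nqvrrpaeiq" (len 10), cursors c1@0 c2@4 c3@6, authorship ..........
After op 2 (move_right): buffer="nqvrrpaeiq" (len 10), cursors c1@1 c2@5 c3@7, authorship ..........
After op 3 (move_right): buffer="nqvrrpaeiq" (len 10), cursors c1@2 c2@6 c3@8, authorship ..........
After op 4 (insert('k')): buffer="nqkvrrpkaekiq" (len 13), cursors c1@3 c2@8 c3@11, authorship ..1....2..3..

Answer: 3 8 11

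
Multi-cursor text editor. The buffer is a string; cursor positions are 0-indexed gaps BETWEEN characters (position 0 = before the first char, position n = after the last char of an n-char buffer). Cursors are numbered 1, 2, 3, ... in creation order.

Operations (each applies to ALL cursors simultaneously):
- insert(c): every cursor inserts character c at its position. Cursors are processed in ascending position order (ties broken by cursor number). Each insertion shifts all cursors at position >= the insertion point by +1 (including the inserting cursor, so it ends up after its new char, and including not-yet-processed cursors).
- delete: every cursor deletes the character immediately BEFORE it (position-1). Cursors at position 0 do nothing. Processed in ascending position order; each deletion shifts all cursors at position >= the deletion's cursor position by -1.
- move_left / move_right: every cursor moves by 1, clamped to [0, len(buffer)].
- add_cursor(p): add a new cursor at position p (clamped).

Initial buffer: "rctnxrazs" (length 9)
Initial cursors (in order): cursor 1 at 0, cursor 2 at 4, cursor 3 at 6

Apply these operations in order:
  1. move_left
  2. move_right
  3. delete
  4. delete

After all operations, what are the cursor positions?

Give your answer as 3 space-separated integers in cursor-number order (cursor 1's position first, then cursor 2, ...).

After op 1 (move_left): buffer="rctnxrazs" (len 9), cursors c1@0 c2@3 c3@5, authorship .........
After op 2 (move_right): buffer="rctnxrazs" (len 9), cursors c1@1 c2@4 c3@6, authorship .........
After op 3 (delete): buffer="ctxazs" (len 6), cursors c1@0 c2@2 c3@3, authorship ......
After op 4 (delete): buffer="cazs" (len 4), cursors c1@0 c2@1 c3@1, authorship ....

Answer: 0 1 1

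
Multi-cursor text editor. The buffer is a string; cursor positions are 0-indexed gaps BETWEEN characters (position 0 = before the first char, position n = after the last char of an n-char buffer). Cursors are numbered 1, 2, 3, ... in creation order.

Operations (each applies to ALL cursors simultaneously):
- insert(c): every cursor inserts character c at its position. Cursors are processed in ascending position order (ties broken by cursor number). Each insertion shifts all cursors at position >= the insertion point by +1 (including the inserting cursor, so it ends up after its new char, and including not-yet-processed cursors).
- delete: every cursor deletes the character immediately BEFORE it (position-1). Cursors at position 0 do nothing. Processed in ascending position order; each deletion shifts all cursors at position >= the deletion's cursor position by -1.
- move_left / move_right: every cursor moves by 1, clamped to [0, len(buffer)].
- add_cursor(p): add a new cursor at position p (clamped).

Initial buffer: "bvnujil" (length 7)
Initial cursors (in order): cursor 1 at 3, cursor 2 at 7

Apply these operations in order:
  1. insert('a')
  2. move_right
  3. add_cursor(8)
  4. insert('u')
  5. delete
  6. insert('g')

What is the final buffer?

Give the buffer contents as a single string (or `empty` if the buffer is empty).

After op 1 (insert('a')): buffer="bvnaujila" (len 9), cursors c1@4 c2@9, authorship ...1....2
After op 2 (move_right): buffer="bvnaujila" (len 9), cursors c1@5 c2@9, authorship ...1....2
After op 3 (add_cursor(8)): buffer="bvnaujila" (len 9), cursors c1@5 c3@8 c2@9, authorship ...1....2
After op 4 (insert('u')): buffer="bvnauujiluau" (len 12), cursors c1@6 c3@10 c2@12, authorship ...1.1...322
After op 5 (delete): buffer="bvnaujila" (len 9), cursors c1@5 c3@8 c2@9, authorship ...1....2
After op 6 (insert('g')): buffer="bvnaugjilgag" (len 12), cursors c1@6 c3@10 c2@12, authorship ...1.1...322

Answer: bvnaugjilgag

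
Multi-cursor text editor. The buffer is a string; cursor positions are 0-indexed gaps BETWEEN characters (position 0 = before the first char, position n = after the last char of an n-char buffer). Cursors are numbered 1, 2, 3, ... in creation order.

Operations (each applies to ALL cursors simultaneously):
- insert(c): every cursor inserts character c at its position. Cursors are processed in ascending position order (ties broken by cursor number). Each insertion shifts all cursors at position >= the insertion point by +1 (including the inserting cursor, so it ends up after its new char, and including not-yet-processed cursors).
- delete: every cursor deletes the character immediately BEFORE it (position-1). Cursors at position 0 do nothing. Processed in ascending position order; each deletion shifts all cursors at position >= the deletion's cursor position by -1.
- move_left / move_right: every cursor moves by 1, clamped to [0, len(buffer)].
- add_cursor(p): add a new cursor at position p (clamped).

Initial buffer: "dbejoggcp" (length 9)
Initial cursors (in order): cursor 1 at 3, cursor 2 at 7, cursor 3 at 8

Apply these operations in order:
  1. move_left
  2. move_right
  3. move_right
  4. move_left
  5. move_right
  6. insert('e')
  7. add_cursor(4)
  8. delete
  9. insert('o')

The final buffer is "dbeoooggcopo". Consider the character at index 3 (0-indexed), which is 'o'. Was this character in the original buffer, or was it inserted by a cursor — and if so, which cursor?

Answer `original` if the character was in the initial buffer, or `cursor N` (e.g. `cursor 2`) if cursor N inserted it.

After op 1 (move_left): buffer="dbejoggcp" (len 9), cursors c1@2 c2@6 c3@7, authorship .........
After op 2 (move_right): buffer="dbejoggcp" (len 9), cursors c1@3 c2@7 c3@8, authorship .........
After op 3 (move_right): buffer="dbejoggcp" (len 9), cursors c1@4 c2@8 c3@9, authorship .........
After op 4 (move_left): buffer="dbejoggcp" (len 9), cursors c1@3 c2@7 c3@8, authorship .........
After op 5 (move_right): buffer="dbejoggcp" (len 9), cursors c1@4 c2@8 c3@9, authorship .........
After op 6 (insert('e')): buffer="dbejeoggcepe" (len 12), cursors c1@5 c2@10 c3@12, authorship ....1....2.3
After op 7 (add_cursor(4)): buffer="dbejeoggcepe" (len 12), cursors c4@4 c1@5 c2@10 c3@12, authorship ....1....2.3
After op 8 (delete): buffer="dbeoggcp" (len 8), cursors c1@3 c4@3 c2@7 c3@8, authorship ........
After op 9 (insert('o')): buffer="dbeoooggcopo" (len 12), cursors c1@5 c4@5 c2@10 c3@12, authorship ...14....2.3
Authorship (.=original, N=cursor N): . . . 1 4 . . . . 2 . 3
Index 3: author = 1

Answer: cursor 1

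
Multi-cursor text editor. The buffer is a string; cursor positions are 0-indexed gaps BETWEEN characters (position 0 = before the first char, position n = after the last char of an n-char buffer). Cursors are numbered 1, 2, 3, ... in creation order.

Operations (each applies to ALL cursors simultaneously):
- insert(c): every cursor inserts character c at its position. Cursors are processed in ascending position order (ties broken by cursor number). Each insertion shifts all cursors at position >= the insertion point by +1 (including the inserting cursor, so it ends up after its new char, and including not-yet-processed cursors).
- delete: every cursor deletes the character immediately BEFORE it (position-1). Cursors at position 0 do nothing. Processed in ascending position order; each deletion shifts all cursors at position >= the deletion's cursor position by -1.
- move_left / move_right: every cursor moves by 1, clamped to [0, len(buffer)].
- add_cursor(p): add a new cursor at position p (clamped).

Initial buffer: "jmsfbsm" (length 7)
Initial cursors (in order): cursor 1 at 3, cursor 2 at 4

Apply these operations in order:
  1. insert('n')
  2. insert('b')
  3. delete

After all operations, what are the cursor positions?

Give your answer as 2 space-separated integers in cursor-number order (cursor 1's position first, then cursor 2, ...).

After op 1 (insert('n')): buffer="jmsnfnbsm" (len 9), cursors c1@4 c2@6, authorship ...1.2...
After op 2 (insert('b')): buffer="jmsnbfnbbsm" (len 11), cursors c1@5 c2@8, authorship ...11.22...
After op 3 (delete): buffer="jmsnfnbsm" (len 9), cursors c1@4 c2@6, authorship ...1.2...

Answer: 4 6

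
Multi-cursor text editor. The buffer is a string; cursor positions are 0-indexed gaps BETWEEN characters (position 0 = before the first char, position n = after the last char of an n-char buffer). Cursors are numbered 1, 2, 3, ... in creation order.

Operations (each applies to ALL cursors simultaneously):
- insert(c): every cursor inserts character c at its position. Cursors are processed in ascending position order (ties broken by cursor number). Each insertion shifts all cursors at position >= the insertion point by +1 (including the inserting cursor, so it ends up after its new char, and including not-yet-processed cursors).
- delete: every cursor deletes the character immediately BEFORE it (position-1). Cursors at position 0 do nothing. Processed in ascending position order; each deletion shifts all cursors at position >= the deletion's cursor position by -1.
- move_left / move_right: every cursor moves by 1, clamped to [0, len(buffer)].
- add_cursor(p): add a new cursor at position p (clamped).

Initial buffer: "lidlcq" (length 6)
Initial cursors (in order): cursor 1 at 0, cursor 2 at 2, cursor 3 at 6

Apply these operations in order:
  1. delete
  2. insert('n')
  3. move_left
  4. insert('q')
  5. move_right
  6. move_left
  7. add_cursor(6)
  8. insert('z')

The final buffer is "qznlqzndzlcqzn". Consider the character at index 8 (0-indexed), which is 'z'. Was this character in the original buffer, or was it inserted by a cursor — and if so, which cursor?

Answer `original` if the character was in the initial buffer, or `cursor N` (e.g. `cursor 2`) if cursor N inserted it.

After op 1 (delete): buffer="ldlc" (len 4), cursors c1@0 c2@1 c3@4, authorship ....
After op 2 (insert('n')): buffer="nlndlcn" (len 7), cursors c1@1 c2@3 c3@7, authorship 1.2...3
After op 3 (move_left): buffer="nlndlcn" (len 7), cursors c1@0 c2@2 c3@6, authorship 1.2...3
After op 4 (insert('q')): buffer="qnlqndlcqn" (len 10), cursors c1@1 c2@4 c3@9, authorship 11.22...33
After op 5 (move_right): buffer="qnlqndlcqn" (len 10), cursors c1@2 c2@5 c3@10, authorship 11.22...33
After op 6 (move_left): buffer="qnlqndlcqn" (len 10), cursors c1@1 c2@4 c3@9, authorship 11.22...33
After op 7 (add_cursor(6)): buffer="qnlqndlcqn" (len 10), cursors c1@1 c2@4 c4@6 c3@9, authorship 11.22...33
After op 8 (insert('z')): buffer="qznlqzndzlcqzn" (len 14), cursors c1@2 c2@6 c4@9 c3@13, authorship 111.222.4..333
Authorship (.=original, N=cursor N): 1 1 1 . 2 2 2 . 4 . . 3 3 3
Index 8: author = 4

Answer: cursor 4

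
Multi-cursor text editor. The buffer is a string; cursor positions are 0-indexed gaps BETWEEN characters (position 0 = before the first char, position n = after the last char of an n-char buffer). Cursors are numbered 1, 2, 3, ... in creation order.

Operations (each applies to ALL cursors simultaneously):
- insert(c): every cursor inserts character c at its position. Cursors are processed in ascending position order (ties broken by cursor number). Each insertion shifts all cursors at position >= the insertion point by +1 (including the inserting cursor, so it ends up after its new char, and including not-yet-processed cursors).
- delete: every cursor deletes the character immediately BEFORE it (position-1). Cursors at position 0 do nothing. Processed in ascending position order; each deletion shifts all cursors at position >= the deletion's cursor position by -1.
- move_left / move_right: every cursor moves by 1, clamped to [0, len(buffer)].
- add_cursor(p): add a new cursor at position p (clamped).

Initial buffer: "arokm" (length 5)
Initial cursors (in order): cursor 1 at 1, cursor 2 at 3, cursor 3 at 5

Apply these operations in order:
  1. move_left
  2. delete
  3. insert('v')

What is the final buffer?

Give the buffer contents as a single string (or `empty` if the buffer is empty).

Answer: vavovm

Derivation:
After op 1 (move_left): buffer="arokm" (len 5), cursors c1@0 c2@2 c3@4, authorship .....
After op 2 (delete): buffer="aom" (len 3), cursors c1@0 c2@1 c3@2, authorship ...
After op 3 (insert('v')): buffer="vavovm" (len 6), cursors c1@1 c2@3 c3@5, authorship 1.2.3.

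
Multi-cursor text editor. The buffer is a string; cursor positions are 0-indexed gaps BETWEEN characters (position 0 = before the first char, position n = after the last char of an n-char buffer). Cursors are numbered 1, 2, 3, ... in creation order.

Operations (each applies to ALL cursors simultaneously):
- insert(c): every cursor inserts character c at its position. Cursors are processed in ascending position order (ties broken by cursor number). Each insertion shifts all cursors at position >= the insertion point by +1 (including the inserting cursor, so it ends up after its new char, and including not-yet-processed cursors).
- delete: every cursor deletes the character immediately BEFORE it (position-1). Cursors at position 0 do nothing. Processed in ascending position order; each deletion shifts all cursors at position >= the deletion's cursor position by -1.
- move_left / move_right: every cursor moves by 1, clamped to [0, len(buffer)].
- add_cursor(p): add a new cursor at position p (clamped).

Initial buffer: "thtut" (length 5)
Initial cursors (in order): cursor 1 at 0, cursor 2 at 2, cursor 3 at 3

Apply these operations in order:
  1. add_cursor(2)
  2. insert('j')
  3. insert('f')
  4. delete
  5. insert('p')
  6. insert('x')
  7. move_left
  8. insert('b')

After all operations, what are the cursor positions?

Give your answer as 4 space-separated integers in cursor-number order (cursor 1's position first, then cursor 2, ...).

After op 1 (add_cursor(2)): buffer="thtut" (len 5), cursors c1@0 c2@2 c4@2 c3@3, authorship .....
After op 2 (insert('j')): buffer="jthjjtjut" (len 9), cursors c1@1 c2@5 c4@5 c3@7, authorship 1..24.3..
After op 3 (insert('f')): buffer="jfthjjfftjfut" (len 13), cursors c1@2 c2@8 c4@8 c3@11, authorship 11..2424.33..
After op 4 (delete): buffer="jthjjtjut" (len 9), cursors c1@1 c2@5 c4@5 c3@7, authorship 1..24.3..
After op 5 (insert('p')): buffer="jpthjjpptjput" (len 13), cursors c1@2 c2@8 c4@8 c3@11, authorship 11..2424.33..
After op 6 (insert('x')): buffer="jpxthjjppxxtjpxut" (len 17), cursors c1@3 c2@11 c4@11 c3@15, authorship 111..242424.333..
After op 7 (move_left): buffer="jpxthjjppxxtjpxut" (len 17), cursors c1@2 c2@10 c4@10 c3@14, authorship 111..242424.333..
After op 8 (insert('b')): buffer="jpbxthjjppxbbxtjpbxut" (len 21), cursors c1@3 c2@13 c4@13 c3@18, authorship 1111..24242244.3333..

Answer: 3 13 18 13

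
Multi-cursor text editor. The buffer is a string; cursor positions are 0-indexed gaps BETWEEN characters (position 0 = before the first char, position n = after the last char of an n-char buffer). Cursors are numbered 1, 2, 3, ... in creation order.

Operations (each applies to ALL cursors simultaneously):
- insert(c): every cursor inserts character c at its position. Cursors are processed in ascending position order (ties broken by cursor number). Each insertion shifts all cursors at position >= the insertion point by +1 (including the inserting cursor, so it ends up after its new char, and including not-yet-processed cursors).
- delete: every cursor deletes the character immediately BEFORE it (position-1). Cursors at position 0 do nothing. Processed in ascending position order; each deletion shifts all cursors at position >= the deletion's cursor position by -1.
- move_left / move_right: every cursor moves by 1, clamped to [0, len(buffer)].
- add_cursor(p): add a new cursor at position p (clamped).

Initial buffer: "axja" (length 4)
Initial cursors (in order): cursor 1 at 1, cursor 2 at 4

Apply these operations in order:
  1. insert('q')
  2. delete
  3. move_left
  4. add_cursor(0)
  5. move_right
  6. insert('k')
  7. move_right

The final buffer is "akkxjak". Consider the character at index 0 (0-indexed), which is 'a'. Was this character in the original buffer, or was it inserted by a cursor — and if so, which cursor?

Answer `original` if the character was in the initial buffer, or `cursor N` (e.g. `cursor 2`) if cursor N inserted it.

Answer: original

Derivation:
After op 1 (insert('q')): buffer="aqxjaq" (len 6), cursors c1@2 c2@6, authorship .1...2
After op 2 (delete): buffer="axja" (len 4), cursors c1@1 c2@4, authorship ....
After op 3 (move_left): buffer="axja" (len 4), cursors c1@0 c2@3, authorship ....
After op 4 (add_cursor(0)): buffer="axja" (len 4), cursors c1@0 c3@0 c2@3, authorship ....
After op 5 (move_right): buffer="axja" (len 4), cursors c1@1 c3@1 c2@4, authorship ....
After op 6 (insert('k')): buffer="akkxjak" (len 7), cursors c1@3 c3@3 c2@7, authorship .13...2
After op 7 (move_right): buffer="akkxjak" (len 7), cursors c1@4 c3@4 c2@7, authorship .13...2
Authorship (.=original, N=cursor N): . 1 3 . . . 2
Index 0: author = original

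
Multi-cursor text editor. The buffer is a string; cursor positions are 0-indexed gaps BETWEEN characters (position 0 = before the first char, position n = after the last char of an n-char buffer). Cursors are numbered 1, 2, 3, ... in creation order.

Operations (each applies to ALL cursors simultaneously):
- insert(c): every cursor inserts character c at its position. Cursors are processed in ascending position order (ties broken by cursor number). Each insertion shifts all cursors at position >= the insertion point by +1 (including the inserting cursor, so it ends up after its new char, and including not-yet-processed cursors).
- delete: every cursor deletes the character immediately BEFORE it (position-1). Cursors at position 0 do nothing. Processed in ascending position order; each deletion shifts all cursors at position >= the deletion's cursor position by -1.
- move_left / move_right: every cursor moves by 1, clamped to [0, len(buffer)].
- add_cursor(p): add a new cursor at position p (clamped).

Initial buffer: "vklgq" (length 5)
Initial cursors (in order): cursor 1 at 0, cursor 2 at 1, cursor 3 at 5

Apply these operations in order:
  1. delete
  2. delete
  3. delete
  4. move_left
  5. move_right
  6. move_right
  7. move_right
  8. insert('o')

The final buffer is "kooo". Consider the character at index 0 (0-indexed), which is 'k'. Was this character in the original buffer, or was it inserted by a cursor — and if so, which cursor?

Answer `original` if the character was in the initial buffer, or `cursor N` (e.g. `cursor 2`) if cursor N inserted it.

After op 1 (delete): buffer="klg" (len 3), cursors c1@0 c2@0 c3@3, authorship ...
After op 2 (delete): buffer="kl" (len 2), cursors c1@0 c2@0 c3@2, authorship ..
After op 3 (delete): buffer="k" (len 1), cursors c1@0 c2@0 c3@1, authorship .
After op 4 (move_left): buffer="k" (len 1), cursors c1@0 c2@0 c3@0, authorship .
After op 5 (move_right): buffer="k" (len 1), cursors c1@1 c2@1 c3@1, authorship .
After op 6 (move_right): buffer="k" (len 1), cursors c1@1 c2@1 c3@1, authorship .
After op 7 (move_right): buffer="k" (len 1), cursors c1@1 c2@1 c3@1, authorship .
After op 8 (insert('o')): buffer="kooo" (len 4), cursors c1@4 c2@4 c3@4, authorship .123
Authorship (.=original, N=cursor N): . 1 2 3
Index 0: author = original

Answer: original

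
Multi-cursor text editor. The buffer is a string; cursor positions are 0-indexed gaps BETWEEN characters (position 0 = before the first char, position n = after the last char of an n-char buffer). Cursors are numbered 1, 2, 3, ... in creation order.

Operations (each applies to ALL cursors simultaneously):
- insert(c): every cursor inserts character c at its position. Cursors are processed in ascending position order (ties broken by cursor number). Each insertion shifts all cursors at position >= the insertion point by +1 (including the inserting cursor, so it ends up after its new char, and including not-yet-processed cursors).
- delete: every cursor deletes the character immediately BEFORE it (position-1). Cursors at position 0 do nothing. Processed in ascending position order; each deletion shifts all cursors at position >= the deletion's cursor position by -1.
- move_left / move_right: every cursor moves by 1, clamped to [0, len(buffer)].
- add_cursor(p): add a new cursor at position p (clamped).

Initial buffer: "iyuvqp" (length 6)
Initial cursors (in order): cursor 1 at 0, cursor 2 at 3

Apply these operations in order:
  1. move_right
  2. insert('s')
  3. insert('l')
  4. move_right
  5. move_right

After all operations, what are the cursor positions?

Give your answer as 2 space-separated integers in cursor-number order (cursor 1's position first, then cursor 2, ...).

Answer: 5 10

Derivation:
After op 1 (move_right): buffer="iyuvqp" (len 6), cursors c1@1 c2@4, authorship ......
After op 2 (insert('s')): buffer="isyuvsqp" (len 8), cursors c1@2 c2@6, authorship .1...2..
After op 3 (insert('l')): buffer="islyuvslqp" (len 10), cursors c1@3 c2@8, authorship .11...22..
After op 4 (move_right): buffer="islyuvslqp" (len 10), cursors c1@4 c2@9, authorship .11...22..
After op 5 (move_right): buffer="islyuvslqp" (len 10), cursors c1@5 c2@10, authorship .11...22..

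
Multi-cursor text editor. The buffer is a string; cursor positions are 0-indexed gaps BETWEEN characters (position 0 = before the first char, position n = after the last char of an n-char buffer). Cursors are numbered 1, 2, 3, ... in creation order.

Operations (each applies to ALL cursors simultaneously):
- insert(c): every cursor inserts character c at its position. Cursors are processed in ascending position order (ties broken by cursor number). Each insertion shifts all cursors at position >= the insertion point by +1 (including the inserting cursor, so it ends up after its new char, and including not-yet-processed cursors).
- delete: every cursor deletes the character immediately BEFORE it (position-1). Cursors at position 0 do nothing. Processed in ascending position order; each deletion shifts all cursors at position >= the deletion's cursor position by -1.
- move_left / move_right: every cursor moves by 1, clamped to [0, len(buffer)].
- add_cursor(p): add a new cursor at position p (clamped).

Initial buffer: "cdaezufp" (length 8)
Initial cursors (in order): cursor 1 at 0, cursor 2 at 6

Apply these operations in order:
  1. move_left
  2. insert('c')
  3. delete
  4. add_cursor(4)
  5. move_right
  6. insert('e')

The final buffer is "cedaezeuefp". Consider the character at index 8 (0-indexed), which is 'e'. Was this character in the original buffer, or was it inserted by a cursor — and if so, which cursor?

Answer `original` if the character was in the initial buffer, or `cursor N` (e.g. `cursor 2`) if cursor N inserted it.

Answer: cursor 2

Derivation:
After op 1 (move_left): buffer="cdaezufp" (len 8), cursors c1@0 c2@5, authorship ........
After op 2 (insert('c')): buffer="ccdaezcufp" (len 10), cursors c1@1 c2@7, authorship 1.....2...
After op 3 (delete): buffer="cdaezufp" (len 8), cursors c1@0 c2@5, authorship ........
After op 4 (add_cursor(4)): buffer="cdaezufp" (len 8), cursors c1@0 c3@4 c2@5, authorship ........
After op 5 (move_right): buffer="cdaezufp" (len 8), cursors c1@1 c3@5 c2@6, authorship ........
After op 6 (insert('e')): buffer="cedaezeuefp" (len 11), cursors c1@2 c3@7 c2@9, authorship .1....3.2..
Authorship (.=original, N=cursor N): . 1 . . . . 3 . 2 . .
Index 8: author = 2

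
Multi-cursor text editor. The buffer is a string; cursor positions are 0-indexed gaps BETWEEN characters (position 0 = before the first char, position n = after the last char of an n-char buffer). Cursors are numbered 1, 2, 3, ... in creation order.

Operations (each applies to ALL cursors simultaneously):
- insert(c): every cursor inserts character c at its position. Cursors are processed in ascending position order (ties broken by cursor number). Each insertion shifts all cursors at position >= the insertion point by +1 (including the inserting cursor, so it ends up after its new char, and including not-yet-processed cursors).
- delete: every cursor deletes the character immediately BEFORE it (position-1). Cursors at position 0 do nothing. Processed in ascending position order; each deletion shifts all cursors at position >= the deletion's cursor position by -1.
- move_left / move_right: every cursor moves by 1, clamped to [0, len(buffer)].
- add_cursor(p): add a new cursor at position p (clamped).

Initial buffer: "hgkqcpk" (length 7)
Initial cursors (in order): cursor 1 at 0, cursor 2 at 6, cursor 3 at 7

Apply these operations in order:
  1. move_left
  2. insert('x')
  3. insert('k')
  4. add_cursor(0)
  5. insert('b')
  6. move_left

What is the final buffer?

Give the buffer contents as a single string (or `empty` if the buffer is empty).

After op 1 (move_left): buffer="hgkqcpk" (len 7), cursors c1@0 c2@5 c3@6, authorship .......
After op 2 (insert('x')): buffer="xhgkqcxpxk" (len 10), cursors c1@1 c2@7 c3@9, authorship 1.....2.3.
After op 3 (insert('k')): buffer="xkhgkqcxkpxkk" (len 13), cursors c1@2 c2@9 c3@12, authorship 11.....22.33.
After op 4 (add_cursor(0)): buffer="xkhgkqcxkpxkk" (len 13), cursors c4@0 c1@2 c2@9 c3@12, authorship 11.....22.33.
After op 5 (insert('b')): buffer="bxkbhgkqcxkbpxkbk" (len 17), cursors c4@1 c1@4 c2@12 c3@16, authorship 4111.....222.333.
After op 6 (move_left): buffer="bxkbhgkqcxkbpxkbk" (len 17), cursors c4@0 c1@3 c2@11 c3@15, authorship 4111.....222.333.

Answer: bxkbhgkqcxkbpxkbk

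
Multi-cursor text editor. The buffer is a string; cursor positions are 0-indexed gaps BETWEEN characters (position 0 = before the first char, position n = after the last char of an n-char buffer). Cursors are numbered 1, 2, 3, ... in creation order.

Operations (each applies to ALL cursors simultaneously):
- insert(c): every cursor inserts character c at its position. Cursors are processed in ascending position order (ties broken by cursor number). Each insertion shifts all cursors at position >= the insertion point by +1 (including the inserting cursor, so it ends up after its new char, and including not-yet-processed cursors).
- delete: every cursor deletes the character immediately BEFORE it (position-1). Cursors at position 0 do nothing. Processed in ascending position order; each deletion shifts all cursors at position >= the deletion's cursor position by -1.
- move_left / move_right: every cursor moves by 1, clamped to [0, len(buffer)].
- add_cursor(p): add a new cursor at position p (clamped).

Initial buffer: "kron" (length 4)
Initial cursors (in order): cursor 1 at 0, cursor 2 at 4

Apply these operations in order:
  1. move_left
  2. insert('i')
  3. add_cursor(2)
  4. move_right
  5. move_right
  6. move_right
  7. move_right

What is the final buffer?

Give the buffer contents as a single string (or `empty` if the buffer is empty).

Answer: ikroin

Derivation:
After op 1 (move_left): buffer="kron" (len 4), cursors c1@0 c2@3, authorship ....
After op 2 (insert('i')): buffer="ikroin" (len 6), cursors c1@1 c2@5, authorship 1...2.
After op 3 (add_cursor(2)): buffer="ikroin" (len 6), cursors c1@1 c3@2 c2@5, authorship 1...2.
After op 4 (move_right): buffer="ikroin" (len 6), cursors c1@2 c3@3 c2@6, authorship 1...2.
After op 5 (move_right): buffer="ikroin" (len 6), cursors c1@3 c3@4 c2@6, authorship 1...2.
After op 6 (move_right): buffer="ikroin" (len 6), cursors c1@4 c3@5 c2@6, authorship 1...2.
After op 7 (move_right): buffer="ikroin" (len 6), cursors c1@5 c2@6 c3@6, authorship 1...2.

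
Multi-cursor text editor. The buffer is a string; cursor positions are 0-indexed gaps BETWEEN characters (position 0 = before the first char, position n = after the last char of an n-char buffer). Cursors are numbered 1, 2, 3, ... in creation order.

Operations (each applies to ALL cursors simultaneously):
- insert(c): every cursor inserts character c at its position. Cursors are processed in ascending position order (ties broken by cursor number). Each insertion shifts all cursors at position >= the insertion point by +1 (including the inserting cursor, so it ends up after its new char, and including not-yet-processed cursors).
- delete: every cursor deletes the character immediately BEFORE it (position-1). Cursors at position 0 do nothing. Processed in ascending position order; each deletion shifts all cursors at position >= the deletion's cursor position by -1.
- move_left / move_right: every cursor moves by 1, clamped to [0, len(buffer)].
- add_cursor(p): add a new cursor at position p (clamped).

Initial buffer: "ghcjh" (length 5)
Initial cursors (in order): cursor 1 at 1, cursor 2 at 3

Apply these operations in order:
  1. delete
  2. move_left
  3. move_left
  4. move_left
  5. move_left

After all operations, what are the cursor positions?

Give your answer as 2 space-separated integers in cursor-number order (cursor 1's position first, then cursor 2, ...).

Answer: 0 0

Derivation:
After op 1 (delete): buffer="hjh" (len 3), cursors c1@0 c2@1, authorship ...
After op 2 (move_left): buffer="hjh" (len 3), cursors c1@0 c2@0, authorship ...
After op 3 (move_left): buffer="hjh" (len 3), cursors c1@0 c2@0, authorship ...
After op 4 (move_left): buffer="hjh" (len 3), cursors c1@0 c2@0, authorship ...
After op 5 (move_left): buffer="hjh" (len 3), cursors c1@0 c2@0, authorship ...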